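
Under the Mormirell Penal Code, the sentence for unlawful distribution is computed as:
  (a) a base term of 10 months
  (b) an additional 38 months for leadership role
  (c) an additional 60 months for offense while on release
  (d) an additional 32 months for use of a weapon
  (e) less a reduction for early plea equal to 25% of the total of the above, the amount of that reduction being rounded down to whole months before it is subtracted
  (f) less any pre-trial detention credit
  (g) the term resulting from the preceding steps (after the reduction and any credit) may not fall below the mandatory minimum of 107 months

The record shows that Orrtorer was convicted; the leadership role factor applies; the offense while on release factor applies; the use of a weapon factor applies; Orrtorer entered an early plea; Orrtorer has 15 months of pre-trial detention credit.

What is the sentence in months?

Leadership role enhancement: +38 months
Offense while on release enhancement: +60 months
Use of a weapon enhancement: +32 months
Adjusted term: 10 months + 38 months + 60 months + 32 months = 140 months
Early plea reduction: 25% of 140 months = 35 months (rounded down)
After reduction: 140 − 35 = 105 months
Less pre-trial detention credit: 105 months − 15 months = 90 months
Minimum 107 months: 90 months is below the minimum → 107 months

107 months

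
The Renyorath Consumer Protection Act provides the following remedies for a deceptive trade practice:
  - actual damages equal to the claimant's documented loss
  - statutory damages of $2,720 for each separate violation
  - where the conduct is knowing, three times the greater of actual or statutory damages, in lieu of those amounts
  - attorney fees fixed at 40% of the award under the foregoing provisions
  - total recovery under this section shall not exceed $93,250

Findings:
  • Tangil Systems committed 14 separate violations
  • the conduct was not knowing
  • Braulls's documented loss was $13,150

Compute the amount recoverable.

Statutory damages: 14 × $2,720 = $38,080
Conduct not knowing: the in-lieu enhancement does not apply.
Actual plus statutory damages: $13,150 + $38,080 = $51,230
Attorney fees: 40% of $51,230 = $20,492
Total before cap: $51,230 + $20,492 = $71,722
Cap at $93,250: $71,722 is within the cap, no reduction.

$71,722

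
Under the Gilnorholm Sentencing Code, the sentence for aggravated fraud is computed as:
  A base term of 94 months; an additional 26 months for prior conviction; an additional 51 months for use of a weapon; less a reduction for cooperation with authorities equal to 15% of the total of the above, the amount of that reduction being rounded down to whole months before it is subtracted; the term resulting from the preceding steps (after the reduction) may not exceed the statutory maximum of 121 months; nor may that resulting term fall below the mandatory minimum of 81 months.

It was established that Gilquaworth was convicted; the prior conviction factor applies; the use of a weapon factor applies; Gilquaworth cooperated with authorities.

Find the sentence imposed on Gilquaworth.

Prior conviction enhancement: +26 months
Use of a weapon enhancement: +51 months
Adjusted term: 94 months + 26 months + 51 months = 171 months
Cooperation with authorities reduction: 15% of 171 months = 25 months (rounded down)
After reduction: 171 − 25 = 146 months
Cap at 121 months: 146 months exceeds the cap → 121 months
Minimum 81 months: 121 months meets the minimum, no increase.

Sentence: 121 months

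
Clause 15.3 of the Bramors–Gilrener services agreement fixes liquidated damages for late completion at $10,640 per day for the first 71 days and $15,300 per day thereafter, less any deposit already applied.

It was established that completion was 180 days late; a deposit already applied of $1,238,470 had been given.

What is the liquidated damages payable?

First 71 days: 71 × $10,640 = $755,440
Remaining days: (180 − 71) × $15,300 = $1,667,700
Accrued per-day damages: $755,440 + $1,667,700 = $2,423,140
Less deposit already applied: $2,423,140 − $1,238,470 = $1,184,670

$1,184,670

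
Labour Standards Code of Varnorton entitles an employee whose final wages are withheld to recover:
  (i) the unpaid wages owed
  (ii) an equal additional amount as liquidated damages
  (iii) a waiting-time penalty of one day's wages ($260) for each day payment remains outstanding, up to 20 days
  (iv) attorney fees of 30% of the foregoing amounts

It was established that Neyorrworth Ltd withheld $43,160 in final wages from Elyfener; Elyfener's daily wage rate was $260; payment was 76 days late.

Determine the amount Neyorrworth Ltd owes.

Liquidated damages (equal amount): $43,160
Penalty days: min(76, 20) = 20
Waiting-time penalty: 20 × $260 = $5,200
Subtotal: $43,160 + $43,160 + $5,200 = $91,520
Attorney fees: 30% of $91,520 = $27,456
Total award: $91,520 + $27,456 = $118,976

$118,976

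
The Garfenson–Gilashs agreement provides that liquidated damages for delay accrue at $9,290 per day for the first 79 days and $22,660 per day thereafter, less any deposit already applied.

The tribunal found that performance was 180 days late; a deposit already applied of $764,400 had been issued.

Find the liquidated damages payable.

$2,258,170

First 79 days: 79 × $9,290 = $733,910
Remaining days: (180 − 79) × $22,660 = $2,288,660
Accrued per-day damages: $733,910 + $2,288,660 = $3,022,570
Less deposit already applied: $3,022,570 − $764,400 = $2,258,170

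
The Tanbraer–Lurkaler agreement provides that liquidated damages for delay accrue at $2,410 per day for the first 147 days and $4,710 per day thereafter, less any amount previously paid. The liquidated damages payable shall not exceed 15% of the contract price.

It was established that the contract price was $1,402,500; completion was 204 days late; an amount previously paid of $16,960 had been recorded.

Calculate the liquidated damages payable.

First 147 days: 147 × $2,410 = $354,270
Remaining days: (204 − 147) × $4,710 = $268,470
Accrued per-day damages: $354,270 + $268,470 = $622,740
Less amount previously paid: $622,740 − $16,960 = $605,780
Cap: 15% of $1,402,500 = $210,375
Cap at $210,375: $605,780 exceeds the cap → $210,375

Liquidated damages: $210,375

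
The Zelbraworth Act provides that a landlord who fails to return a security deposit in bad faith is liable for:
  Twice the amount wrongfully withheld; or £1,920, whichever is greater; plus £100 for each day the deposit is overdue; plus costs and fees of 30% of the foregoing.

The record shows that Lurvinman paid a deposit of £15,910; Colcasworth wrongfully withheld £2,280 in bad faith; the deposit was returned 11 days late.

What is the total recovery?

Recovery: £7,358

Doubled: 2 × £2,280 = £4,560
Minimum £1,920: £4,560 meets the minimum, no increase.
Late-return penalty: 11 × £100 = £1,100
Damages plus late penalty: £4,560 + £1,100 = £5,660
Costs and fees: 30% of £5,660 = £1,698
Total recovery: £5,660 + £1,698 = £7,358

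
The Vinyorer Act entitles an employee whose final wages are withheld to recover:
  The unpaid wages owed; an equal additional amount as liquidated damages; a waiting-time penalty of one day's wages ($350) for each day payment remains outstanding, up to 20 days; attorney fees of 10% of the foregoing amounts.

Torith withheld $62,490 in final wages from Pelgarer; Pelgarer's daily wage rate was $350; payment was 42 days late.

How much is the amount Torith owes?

Total award: $145,178

Liquidated damages (equal amount): $62,490
Penalty days: min(42, 20) = 20
Waiting-time penalty: 20 × $350 = $7,000
Subtotal: $62,490 + $62,490 + $7,000 = $131,980
Attorney fees: 10% of $131,980 = $13,198
Total award: $131,980 + $13,198 = $145,178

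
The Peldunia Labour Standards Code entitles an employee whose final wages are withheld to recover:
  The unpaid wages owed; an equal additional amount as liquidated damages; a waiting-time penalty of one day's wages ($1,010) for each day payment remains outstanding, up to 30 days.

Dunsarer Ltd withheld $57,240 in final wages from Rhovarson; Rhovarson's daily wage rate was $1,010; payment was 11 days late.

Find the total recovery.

Liquidated damages (equal amount): $57,240
Penalty days: min(11, 30) = 11
Waiting-time penalty: 11 × $1,010 = $11,110
Total award: $57,240 + $57,240 + $11,110 = $125,590

$125,590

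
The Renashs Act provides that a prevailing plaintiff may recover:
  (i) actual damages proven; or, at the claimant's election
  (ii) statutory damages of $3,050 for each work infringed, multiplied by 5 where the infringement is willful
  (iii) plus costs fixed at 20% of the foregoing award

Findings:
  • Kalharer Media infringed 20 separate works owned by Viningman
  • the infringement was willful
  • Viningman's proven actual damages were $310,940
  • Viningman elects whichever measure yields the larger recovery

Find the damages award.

Statutory damages: 20 × $3,050 = $61,000
Multiplied by 5: 5 × $61,000 = $305,000
Greater of actual damages ($310,940) or enhanced statutory damages ($305,000): $310,940
Costs: 20% of $310,940 = $62,188
Award plus costs: $310,940 + $62,188 = $373,128

Award: $373,128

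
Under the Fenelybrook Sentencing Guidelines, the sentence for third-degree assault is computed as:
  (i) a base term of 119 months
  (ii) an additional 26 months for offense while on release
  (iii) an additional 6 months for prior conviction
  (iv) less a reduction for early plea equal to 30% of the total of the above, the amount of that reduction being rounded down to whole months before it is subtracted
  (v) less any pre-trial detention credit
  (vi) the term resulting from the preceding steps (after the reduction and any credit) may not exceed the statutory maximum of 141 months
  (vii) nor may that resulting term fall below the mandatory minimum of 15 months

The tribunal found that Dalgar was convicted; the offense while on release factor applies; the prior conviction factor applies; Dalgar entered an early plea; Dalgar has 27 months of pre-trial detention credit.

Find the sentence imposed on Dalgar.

79 months

Offense while on release enhancement: +26 months
Prior conviction enhancement: +6 months
Adjusted term: 119 months + 26 months + 6 months = 151 months
Early plea reduction: 30% of 151 months = 45 months (rounded down)
After reduction: 151 − 45 = 106 months
Less pre-trial detention credit: 106 months − 27 months = 79 months
Cap at 141 months: 79 months is within the cap, no reduction.
Minimum 15 months: 79 months meets the minimum, no increase.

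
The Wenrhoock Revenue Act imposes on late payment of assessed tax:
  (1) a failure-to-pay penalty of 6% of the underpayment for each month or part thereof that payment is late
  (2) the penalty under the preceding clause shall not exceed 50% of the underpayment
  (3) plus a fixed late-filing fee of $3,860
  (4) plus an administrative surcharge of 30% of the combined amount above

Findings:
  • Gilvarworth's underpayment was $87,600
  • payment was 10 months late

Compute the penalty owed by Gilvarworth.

Accrued rate: 6% × 10 = 60%, capped at 50% → 50%
Failure-to-pay penalty: 50% of $87,600 = $43,800
Penalty before surcharge: $43,800 + $3,860 = $47,660
Administrative surcharge: 30% of $47,660 = $14,298
Total penalty: $47,660 + $14,298 = $61,958

$61,958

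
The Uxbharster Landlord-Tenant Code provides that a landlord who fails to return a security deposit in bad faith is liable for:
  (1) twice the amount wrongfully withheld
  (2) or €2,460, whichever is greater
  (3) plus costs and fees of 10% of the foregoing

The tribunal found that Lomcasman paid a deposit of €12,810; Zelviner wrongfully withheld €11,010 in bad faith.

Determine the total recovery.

€24,222

Doubled: 2 × €11,010 = €22,020
Minimum €2,460: €22,020 meets the minimum, no increase.
Costs and fees: 10% of €22,020 = €2,202
Total recovery: €22,020 + €2,202 = €24,222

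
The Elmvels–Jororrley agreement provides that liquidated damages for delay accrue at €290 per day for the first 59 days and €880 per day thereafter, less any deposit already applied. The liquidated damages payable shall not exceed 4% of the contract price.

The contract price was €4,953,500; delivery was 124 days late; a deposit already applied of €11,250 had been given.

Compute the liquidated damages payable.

First 59 days: 59 × €290 = €17,110
Remaining days: (124 − 59) × €880 = €57,200
Accrued per-day damages: €17,110 + €57,200 = €74,310
Less deposit already applied: €74,310 − €11,250 = €63,060
Cap: 4% of €4,953,500 = €198,140
Cap at €198,140: €63,060 is within the cap, no reduction.

€63,060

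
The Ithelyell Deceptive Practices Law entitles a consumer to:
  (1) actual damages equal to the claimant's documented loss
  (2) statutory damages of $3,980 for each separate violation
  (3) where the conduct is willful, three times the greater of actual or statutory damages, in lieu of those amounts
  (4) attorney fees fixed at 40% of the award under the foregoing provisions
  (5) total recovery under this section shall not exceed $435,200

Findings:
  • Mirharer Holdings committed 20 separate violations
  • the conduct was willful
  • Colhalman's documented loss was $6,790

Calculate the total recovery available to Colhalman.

Statutory damages: 20 × $3,980 = $79,600
Greater of actual damages ($6,790) or statutory damages ($79,600): $79,600
Trebled: 3 × $79,600 = $238,800
Attorney fees: 40% of $238,800 = $95,520
Total before cap: $238,800 + $95,520 = $334,320
Cap at $435,200: $334,320 is within the cap, no reduction.

$334,320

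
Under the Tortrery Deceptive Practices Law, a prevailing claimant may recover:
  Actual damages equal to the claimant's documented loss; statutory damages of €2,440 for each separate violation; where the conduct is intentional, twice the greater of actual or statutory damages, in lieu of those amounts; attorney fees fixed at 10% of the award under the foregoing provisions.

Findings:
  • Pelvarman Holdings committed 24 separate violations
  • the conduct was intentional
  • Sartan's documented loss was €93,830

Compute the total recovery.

€206,426

Statutory damages: 24 × €2,440 = €58,560
Greater of actual damages (€93,830) or statutory damages (€58,560): €93,830
Doubled: 2 × €93,830 = €187,660
Attorney fees: 10% of €187,660 = €18,766
Total recovery: €187,660 + €18,766 = €206,426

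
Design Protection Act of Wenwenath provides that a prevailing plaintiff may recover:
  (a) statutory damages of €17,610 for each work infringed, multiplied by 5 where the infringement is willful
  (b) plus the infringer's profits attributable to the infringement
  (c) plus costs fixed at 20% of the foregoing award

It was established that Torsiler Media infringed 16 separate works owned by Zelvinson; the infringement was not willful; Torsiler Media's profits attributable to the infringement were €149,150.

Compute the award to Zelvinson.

Statutory damages: 16 × €17,610 = €281,760
Infringement not willful: no ×5 enhancement.
Combined award: €281,760 + €149,150 = €430,910
Costs: 20% of €430,910 = €86,182
Award plus costs: €430,910 + €86,182 = €517,092

€517,092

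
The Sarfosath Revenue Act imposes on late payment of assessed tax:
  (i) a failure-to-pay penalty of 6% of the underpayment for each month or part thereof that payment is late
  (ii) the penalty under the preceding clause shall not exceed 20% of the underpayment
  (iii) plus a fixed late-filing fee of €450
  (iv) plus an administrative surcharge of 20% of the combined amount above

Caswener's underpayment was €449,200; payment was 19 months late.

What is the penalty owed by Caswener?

Accrued rate: 6% × 19 = 114%, capped at 20% → 20%
Failure-to-pay penalty: 20% of €449,200 = €89,840
Penalty before surcharge: €89,840 + €450 = €90,290
Administrative surcharge: 20% of €90,290 = €18,058
Total penalty: €90,290 + €18,058 = €108,348

€108,348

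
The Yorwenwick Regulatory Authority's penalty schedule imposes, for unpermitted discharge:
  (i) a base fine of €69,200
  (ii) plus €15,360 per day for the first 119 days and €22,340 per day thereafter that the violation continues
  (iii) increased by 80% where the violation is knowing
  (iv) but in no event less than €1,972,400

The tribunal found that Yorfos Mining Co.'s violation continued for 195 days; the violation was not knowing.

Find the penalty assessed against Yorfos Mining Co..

First 119 days: 119 × €15,360 = €1,827,840
Remaining days: (195 − 119) × €22,340 = €1,697,840
Per-day component: €1,827,840 + €1,697,840 = €3,525,680
Base plus per-day: €69,200 + €3,525,680 = €3,594,880
The violation was not knowing: no 80% increase.
Minimum €1,972,400: €3,594,880 meets the minimum, no increase.

€3,594,880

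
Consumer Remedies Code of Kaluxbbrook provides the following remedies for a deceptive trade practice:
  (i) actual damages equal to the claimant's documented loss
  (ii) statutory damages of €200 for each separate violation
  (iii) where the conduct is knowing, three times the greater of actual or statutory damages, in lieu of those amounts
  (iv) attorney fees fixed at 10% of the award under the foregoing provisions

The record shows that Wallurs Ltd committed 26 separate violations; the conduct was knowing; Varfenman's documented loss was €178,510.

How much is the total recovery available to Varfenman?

€589,083

Statutory damages: 26 × €200 = €5,200
Greater of actual damages (€178,510) or statutory damages (€5,200): €178,510
Trebled: 3 × €178,510 = €535,530
Attorney fees: 10% of €535,530 = €53,553
Total recovery: €535,530 + €53,553 = €589,083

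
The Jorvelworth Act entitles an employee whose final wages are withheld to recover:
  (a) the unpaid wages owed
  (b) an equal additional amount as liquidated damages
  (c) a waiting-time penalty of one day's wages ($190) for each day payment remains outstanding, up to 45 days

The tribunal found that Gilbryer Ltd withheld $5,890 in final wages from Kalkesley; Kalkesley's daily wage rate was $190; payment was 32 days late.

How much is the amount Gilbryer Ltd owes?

$17,860

Liquidated damages (equal amount): $5,890
Penalty days: min(32, 45) = 32
Waiting-time penalty: 32 × $190 = $6,080
Total award: $5,890 + $5,890 + $6,080 = $17,860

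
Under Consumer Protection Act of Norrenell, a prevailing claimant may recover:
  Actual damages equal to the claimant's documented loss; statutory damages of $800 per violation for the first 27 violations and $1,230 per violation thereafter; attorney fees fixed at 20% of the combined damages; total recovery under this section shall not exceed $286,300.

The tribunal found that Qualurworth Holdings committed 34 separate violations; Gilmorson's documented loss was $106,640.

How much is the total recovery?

$164,220

First 27 violations: 27 × $800 = $21,600
Remaining violations: (34 − 27) × $1,230 = $8,610
Statutory damages: $21,600 + $8,610 = $30,210
Combined damages: $106,640 + $30,210 = $136,850
Attorney fees: 20% of $136,850 = $27,370
Total before cap: $136,850 + $27,370 = $164,220
Cap at $286,300: $164,220 is within the cap, no reduction.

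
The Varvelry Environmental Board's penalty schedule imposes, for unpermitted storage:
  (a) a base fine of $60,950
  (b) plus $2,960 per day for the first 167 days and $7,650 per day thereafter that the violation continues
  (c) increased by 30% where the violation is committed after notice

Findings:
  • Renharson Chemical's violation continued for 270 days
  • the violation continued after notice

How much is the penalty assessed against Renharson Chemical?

First 167 days: 167 × $2,960 = $494,320
Remaining days: (270 − 167) × $7,650 = $787,950
Per-day component: $494,320 + $787,950 = $1,282,270
Base plus per-day: $60,950 + $1,282,270 = $1,343,220
Enhancement: 30% of $1,343,220 = $402,966
Enhanced fine: $1,343,220 + $402,966 = $1,746,186

$1,746,186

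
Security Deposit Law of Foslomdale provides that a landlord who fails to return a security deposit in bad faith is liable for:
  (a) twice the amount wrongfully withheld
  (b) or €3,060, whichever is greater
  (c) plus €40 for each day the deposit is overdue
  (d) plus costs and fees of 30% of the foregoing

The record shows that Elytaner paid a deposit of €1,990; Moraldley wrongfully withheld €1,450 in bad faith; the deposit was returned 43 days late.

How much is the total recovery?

Doubled: 2 × €1,450 = €2,900
Minimum €3,060: €2,900 is below the minimum → €3,060
Late-return penalty: 43 × €40 = €1,720
Damages plus late penalty: €3,060 + €1,720 = €4,780
Costs and fees: 30% of €4,780 = €1,434
Total recovery: €4,780 + €1,434 = €6,214

Recovery: €6,214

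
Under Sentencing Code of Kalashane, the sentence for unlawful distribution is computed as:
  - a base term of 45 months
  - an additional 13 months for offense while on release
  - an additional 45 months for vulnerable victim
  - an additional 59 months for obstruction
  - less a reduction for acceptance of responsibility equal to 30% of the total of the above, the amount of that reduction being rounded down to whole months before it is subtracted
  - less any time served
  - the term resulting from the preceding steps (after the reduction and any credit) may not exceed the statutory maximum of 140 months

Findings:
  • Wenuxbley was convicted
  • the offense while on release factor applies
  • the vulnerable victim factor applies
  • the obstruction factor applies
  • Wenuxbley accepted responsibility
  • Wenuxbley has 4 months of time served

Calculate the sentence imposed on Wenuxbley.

110 months

Offense while on release enhancement: +13 months
Vulnerable victim enhancement: +45 months
Obstruction enhancement: +59 months
Adjusted term: 45 months + 13 months + 45 months + 59 months = 162 months
Acceptance of responsibility reduction: 30% of 162 months = 48 months (rounded down)
After reduction: 162 − 48 = 114 months
Less time served: 114 months − 4 months = 110 months
Cap at 140 months: 110 months is within the cap, no reduction.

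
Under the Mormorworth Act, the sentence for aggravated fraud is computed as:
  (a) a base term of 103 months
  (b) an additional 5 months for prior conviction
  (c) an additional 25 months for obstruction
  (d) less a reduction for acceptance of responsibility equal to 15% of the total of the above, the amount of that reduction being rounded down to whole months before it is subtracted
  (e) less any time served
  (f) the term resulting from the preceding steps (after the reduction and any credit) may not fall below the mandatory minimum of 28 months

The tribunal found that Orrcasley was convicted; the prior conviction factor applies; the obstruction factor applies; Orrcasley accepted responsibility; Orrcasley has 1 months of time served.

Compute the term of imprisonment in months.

Prior conviction enhancement: +5 months
Obstruction enhancement: +25 months
Adjusted term: 103 months + 5 months + 25 months = 133 months
Acceptance of responsibility reduction: 15% of 133 months = 19 months (rounded down)
After reduction: 133 − 19 = 114 months
Less time served: 114 months − 1 months = 113 months
Minimum 28 months: 113 months meets the minimum, no increase.

113 months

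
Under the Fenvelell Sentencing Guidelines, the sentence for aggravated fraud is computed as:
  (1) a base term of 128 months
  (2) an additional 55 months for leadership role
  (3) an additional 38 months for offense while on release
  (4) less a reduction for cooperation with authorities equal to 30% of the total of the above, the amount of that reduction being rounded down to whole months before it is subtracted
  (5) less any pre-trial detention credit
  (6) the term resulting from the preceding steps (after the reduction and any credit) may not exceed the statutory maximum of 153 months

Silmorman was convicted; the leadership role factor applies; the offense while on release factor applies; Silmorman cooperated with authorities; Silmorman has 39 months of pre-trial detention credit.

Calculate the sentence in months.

116 months

Leadership role enhancement: +55 months
Offense while on release enhancement: +38 months
Adjusted term: 128 months + 55 months + 38 months = 221 months
Cooperation with authorities reduction: 30% of 221 months = 66 months (rounded down)
After reduction: 221 − 66 = 155 months
Less pre-trial detention credit: 155 months − 39 months = 116 months
Cap at 153 months: 116 months is within the cap, no reduction.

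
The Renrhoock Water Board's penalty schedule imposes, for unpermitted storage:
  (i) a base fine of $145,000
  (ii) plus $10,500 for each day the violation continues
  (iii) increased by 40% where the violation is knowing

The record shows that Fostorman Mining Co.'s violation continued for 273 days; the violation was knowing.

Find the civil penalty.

Per-day component: 273 × $10,500 = $2,866,500
Base plus per-day: $145,000 + $2,866,500 = $3,011,500
Enhancement: 40% of $3,011,500 = $1,204,600
Enhanced fine: $3,011,500 + $1,204,600 = $4,216,100

$4,216,100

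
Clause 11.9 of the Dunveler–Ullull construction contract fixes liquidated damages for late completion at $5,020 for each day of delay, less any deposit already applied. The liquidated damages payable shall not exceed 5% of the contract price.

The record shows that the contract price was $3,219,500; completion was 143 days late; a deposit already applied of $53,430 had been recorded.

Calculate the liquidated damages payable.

$160,975

Per-day damages: 143 × $5,020 = $717,860
Less deposit already applied: $717,860 − $53,430 = $664,430
Cap: 5% of $3,219,500 = $160,975
Cap at $160,975: $664,430 exceeds the cap → $160,975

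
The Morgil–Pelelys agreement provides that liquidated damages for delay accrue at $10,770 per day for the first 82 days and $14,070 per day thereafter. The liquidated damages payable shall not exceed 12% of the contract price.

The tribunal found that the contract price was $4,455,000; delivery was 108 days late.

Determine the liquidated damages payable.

First 82 days: 82 × $10,770 = $883,140
Remaining days: (108 − 82) × $14,070 = $365,820
Accrued per-day damages: $883,140 + $365,820 = $1,248,960
Cap: 12% of $4,455,000 = $534,600
Cap at $534,600: $1,248,960 exceeds the cap → $534,600

$534,600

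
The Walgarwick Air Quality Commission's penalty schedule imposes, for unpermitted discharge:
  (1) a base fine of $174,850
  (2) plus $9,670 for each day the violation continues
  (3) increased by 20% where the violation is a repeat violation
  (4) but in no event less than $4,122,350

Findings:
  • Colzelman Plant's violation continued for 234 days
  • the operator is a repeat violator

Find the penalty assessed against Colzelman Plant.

$4,122,350

Per-day component: 234 × $9,670 = $2,262,780
Base plus per-day: $174,850 + $2,262,780 = $2,437,630
Enhancement: 20% of $2,437,630 = $487,526
Enhanced fine: $2,437,630 + $487,526 = $2,925,156
Minimum $4,122,350: $2,925,156 is below the minimum → $4,122,350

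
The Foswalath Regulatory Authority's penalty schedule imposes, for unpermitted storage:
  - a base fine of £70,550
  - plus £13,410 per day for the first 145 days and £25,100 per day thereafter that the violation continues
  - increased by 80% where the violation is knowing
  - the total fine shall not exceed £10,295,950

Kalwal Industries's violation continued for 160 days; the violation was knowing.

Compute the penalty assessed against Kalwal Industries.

£4,304,700

First 145 days: 145 × £13,410 = £1,944,450
Remaining days: (160 − 145) × £25,100 = £376,500
Per-day component: £1,944,450 + £376,500 = £2,320,950
Base plus per-day: £70,550 + £2,320,950 = £2,391,500
Enhancement: 80% of £2,391,500 = £1,913,200
Enhanced fine: £2,391,500 + £1,913,200 = £4,304,700
Cap at £10,295,950: £4,304,700 is within the cap, no reduction.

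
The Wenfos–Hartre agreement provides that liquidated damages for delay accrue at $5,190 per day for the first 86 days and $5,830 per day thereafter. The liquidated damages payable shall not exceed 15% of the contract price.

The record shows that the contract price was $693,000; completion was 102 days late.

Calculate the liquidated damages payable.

Liquidated damages: $103,950

First 86 days: 86 × $5,190 = $446,340
Remaining days: (102 − 86) × $5,830 = $93,280
Accrued per-day damages: $446,340 + $93,280 = $539,620
Cap: 15% of $693,000 = $103,950
Cap at $103,950: $539,620 exceeds the cap → $103,950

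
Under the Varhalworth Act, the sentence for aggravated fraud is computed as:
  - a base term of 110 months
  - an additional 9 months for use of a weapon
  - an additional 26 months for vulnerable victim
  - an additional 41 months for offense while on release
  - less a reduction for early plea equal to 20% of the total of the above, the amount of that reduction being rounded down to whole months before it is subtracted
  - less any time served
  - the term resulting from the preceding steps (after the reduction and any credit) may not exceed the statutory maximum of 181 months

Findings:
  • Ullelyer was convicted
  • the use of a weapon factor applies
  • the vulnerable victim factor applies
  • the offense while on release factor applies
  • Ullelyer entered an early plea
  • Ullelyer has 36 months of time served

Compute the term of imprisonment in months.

113 months

Use of a weapon enhancement: +9 months
Vulnerable victim enhancement: +26 months
Offense while on release enhancement: +41 months
Adjusted term: 110 months + 9 months + 26 months + 41 months = 186 months
Early plea reduction: 20% of 186 months = 37 months (rounded down)
After reduction: 186 − 37 = 149 months
Less time served: 149 months − 36 months = 113 months
Cap at 181 months: 113 months is within the cap, no reduction.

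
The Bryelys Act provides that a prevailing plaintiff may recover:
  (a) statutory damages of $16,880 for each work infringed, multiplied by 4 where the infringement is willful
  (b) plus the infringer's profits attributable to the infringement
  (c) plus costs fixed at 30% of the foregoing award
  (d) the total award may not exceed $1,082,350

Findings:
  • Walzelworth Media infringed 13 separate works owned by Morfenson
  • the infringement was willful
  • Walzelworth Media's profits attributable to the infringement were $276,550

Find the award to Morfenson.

$1,082,350

Statutory damages: 13 × $16,880 = $219,440
Multiplied by 4: 4 × $219,440 = $877,760
Combined award: $877,760 + $276,550 = $1,154,310
Costs: 30% of $1,154,310 = $346,293
Award plus costs: $1,154,310 + $346,293 = $1,500,603
Cap at $1,082,350: $1,500,603 exceeds the cap → $1,082,350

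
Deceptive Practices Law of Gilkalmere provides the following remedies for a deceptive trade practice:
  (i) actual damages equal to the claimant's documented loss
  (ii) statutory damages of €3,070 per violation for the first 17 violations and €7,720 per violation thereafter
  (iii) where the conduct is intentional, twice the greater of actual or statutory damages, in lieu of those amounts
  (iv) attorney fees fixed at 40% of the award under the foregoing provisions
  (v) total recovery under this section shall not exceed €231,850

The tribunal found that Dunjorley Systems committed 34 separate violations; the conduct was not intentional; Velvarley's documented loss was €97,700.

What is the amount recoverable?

First 17 violations: 17 × €3,070 = €52,190
Remaining violations: (34 − 17) × €7,720 = €131,240
Statutory damages: €52,190 + €131,240 = €183,430
Conduct not intentional: the in-lieu enhancement does not apply.
Actual plus statutory damages: €97,700 + €183,430 = €281,130
Attorney fees: 40% of €281,130 = €112,452
Total before cap: €281,130 + €112,452 = €393,582
Cap at €231,850: €393,582 exceeds the cap → €231,850

€231,850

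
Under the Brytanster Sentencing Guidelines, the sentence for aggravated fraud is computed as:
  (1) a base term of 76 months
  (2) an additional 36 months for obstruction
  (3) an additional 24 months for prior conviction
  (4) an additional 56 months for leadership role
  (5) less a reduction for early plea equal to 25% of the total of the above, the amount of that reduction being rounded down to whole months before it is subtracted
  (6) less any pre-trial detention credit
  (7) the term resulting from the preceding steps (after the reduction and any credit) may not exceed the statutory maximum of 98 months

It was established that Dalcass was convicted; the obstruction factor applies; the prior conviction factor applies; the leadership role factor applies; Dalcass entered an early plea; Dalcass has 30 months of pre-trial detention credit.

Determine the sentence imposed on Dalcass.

Obstruction enhancement: +36 months
Prior conviction enhancement: +24 months
Leadership role enhancement: +56 months
Adjusted term: 76 months + 36 months + 24 months + 56 months = 192 months
Early plea reduction: 25% of 192 months = 48 months (rounded down)
After reduction: 192 − 48 = 144 months
Less pre-trial detention credit: 144 months − 30 months = 114 months
Cap at 98 months: 114 months exceeds the cap → 98 months

98 months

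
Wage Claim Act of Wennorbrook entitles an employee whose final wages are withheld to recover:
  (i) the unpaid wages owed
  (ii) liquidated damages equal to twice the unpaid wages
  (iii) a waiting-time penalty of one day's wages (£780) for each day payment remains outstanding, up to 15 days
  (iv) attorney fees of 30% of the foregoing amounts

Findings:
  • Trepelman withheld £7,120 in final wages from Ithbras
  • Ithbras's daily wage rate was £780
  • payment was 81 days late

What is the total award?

£42,978

Doubled: 2 × £7,120 = £14,240
Penalty days: min(81, 15) = 15
Waiting-time penalty: 15 × £780 = £11,700
Subtotal: £7,120 + £14,240 + £11,700 = £33,060
Attorney fees: 30% of £33,060 = £9,918
Total award: £33,060 + £9,918 = £42,978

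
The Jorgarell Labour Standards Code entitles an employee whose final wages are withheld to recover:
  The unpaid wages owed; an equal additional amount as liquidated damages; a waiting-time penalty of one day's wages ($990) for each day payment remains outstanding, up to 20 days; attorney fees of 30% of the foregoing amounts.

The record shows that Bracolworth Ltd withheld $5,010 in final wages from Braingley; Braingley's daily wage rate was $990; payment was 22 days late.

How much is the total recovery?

Liquidated damages (equal amount): $5,010
Penalty days: min(22, 20) = 20
Waiting-time penalty: 20 × $990 = $19,800
Subtotal: $5,010 + $5,010 + $19,800 = $29,820
Attorney fees: 30% of $29,820 = $8,946
Total award: $29,820 + $8,946 = $38,766

Total award: $38,766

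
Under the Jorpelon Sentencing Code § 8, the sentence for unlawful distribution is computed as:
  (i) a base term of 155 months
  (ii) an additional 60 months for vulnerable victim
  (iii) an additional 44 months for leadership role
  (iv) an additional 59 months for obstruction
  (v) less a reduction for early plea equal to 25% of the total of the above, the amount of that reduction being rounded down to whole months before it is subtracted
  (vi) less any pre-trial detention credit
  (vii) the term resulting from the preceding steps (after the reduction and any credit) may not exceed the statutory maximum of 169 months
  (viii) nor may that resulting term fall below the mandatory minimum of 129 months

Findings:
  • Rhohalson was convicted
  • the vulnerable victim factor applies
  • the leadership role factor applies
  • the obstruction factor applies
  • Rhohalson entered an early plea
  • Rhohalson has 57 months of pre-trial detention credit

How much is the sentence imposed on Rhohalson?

Vulnerable victim enhancement: +60 months
Leadership role enhancement: +44 months
Obstruction enhancement: +59 months
Adjusted term: 155 months + 60 months + 44 months + 59 months = 318 months
Early plea reduction: 25% of 318 months = 79 months (rounded down)
After reduction: 318 − 79 = 239 months
Less pre-trial detention credit: 239 months − 57 months = 182 months
Cap at 169 months: 182 months exceeds the cap → 169 months
Minimum 129 months: 169 months meets the minimum, no increase.

169 months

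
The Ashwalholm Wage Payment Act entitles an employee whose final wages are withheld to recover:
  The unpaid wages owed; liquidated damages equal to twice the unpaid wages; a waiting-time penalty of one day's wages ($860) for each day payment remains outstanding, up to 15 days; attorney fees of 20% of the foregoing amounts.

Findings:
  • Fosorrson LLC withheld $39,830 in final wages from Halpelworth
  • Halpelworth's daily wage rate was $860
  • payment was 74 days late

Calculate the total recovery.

Doubled: 2 × $39,830 = $79,660
Penalty days: min(74, 15) = 15
Waiting-time penalty: 15 × $860 = $12,900
Subtotal: $39,830 + $79,660 + $12,900 = $132,390
Attorney fees: 20% of $132,390 = $26,478
Total award: $132,390 + $26,478 = $158,868

$158,868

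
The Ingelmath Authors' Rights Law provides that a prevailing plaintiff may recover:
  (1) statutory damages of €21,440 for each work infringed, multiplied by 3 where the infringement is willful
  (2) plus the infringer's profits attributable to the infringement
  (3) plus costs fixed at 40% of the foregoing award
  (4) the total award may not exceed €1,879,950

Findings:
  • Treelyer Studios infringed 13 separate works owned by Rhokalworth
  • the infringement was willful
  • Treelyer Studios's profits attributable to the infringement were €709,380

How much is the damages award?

Statutory damages: 13 × €21,440 = €278,720
Trebled: 3 × €278,720 = €836,160
Combined award: €836,160 + €709,380 = €1,545,540
Costs: 40% of €1,545,540 = €618,216
Award plus costs: €1,545,540 + €618,216 = €2,163,756
Cap at €1,879,950: €2,163,756 exceeds the cap → €1,879,950

Award: €1,879,950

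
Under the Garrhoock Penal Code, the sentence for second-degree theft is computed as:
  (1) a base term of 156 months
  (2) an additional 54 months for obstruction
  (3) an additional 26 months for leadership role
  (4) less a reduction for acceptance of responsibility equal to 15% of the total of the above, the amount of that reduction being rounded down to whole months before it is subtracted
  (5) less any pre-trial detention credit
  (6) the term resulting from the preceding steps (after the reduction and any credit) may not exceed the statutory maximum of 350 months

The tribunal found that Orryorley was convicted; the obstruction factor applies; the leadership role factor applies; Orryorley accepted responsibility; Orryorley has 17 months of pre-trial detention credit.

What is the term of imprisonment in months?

184 months

Obstruction enhancement: +54 months
Leadership role enhancement: +26 months
Adjusted term: 156 months + 54 months + 26 months = 236 months
Acceptance of responsibility reduction: 15% of 236 months = 35 months (rounded down)
After reduction: 236 − 35 = 201 months
Less pre-trial detention credit: 201 months − 17 months = 184 months
Cap at 350 months: 184 months is within the cap, no reduction.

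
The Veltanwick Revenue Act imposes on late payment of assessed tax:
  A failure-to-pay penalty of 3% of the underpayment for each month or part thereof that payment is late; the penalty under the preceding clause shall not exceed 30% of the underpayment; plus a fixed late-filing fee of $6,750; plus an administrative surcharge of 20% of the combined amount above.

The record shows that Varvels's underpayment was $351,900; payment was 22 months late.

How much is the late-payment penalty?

Accrued rate: 3% × 22 = 66%, capped at 30% → 30%
Failure-to-pay penalty: 30% of $351,900 = $105,570
Penalty before surcharge: $105,570 + $6,750 = $112,320
Administrative surcharge: 20% of $112,320 = $22,464
Total penalty: $112,320 + $22,464 = $134,784

$134,784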